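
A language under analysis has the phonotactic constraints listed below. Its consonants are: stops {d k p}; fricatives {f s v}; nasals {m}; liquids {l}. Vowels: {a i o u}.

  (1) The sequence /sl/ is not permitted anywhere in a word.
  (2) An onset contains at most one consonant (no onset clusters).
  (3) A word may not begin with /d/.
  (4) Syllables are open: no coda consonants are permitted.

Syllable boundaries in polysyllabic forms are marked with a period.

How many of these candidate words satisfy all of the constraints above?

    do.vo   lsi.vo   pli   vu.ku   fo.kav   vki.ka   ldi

1

do.vo — violates constraint 3: word begins with /d/ → ill-formed
lsi.vo — violates constraint 2: syllable 1 onset /ls/ has 2 consonants (> 1) → ill-formed
pli — violates constraint 2: syllable 1 onset /pl/ has 2 consonants (> 1) → ill-formed
vu.ku — σ1 onset /v/, coda /∅/ ok; σ2 onset /k/, coda /∅/ ok → well-formed
fo.kav — violates constraint 4: syllable 2 coda /v/ has 1 consonant (> 0) → ill-formed
vki.ka — violates constraint 2: syllable 1 onset /vk/ has 2 consonants (> 1) → ill-formed
ldi — violates constraint 2: syllable 1 onset /ld/ has 2 consonants (> 1) → ill-formed
Well-formed: vu.ku → 1.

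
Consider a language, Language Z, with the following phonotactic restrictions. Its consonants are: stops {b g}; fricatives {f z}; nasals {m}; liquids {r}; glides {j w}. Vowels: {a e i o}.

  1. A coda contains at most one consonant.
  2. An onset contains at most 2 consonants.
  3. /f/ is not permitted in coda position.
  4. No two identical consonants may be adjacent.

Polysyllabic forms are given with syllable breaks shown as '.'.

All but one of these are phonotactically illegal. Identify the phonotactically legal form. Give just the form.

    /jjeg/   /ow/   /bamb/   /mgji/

/jjeg/ — violates constraint 4: adjacent identical consonants /jj/ → phonotactically illegal
/ow/ — σ1 onset /∅/, coda /w/ ok → phonotactically legal
/bamb/ — violates constraint 1: syllable 1 coda /mb/ has 2 consonants (> 1) → phonotactically illegal
/mgji/ — violates constraint 2: syllable 1 onset /mgj/ has 3 consonants (> 2) → phonotactically illegal

/ow/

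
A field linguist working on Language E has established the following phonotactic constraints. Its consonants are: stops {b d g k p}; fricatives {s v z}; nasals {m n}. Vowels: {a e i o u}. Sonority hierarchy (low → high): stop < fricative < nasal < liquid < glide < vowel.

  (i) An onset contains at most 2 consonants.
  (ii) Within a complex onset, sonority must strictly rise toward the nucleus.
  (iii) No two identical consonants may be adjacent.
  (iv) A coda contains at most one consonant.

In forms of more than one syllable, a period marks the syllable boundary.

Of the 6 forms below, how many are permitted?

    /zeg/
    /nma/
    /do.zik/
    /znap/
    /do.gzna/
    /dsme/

3

/zeg/ — σ1 onset /z/, coda /g/ ok → permitted
/nma/ — violates constraint (ii): syllable 1 onset /nm/: /n/ (nasal, 3) → /m/ (nasal, 3) does not rise → not permitted
/do.zik/ — σ1 onset /d/, coda /∅/ ok; σ2 onset /z/, coda /k/ ok → permitted
/znap/ — σ1 onset /zn/ (2→3 rises), coda /p/ ok → permitted
/do.gzna/ — violates constraint (i): syllable 2 onset /gzn/ has 3 consonants (> 2) → not permitted
/dsme/ — violates constraint (i): syllable 1 onset /dsm/ has 3 consonants (> 2) → not permitted
Permitted: /zeg/, /do.zik/, /znap/ → 3.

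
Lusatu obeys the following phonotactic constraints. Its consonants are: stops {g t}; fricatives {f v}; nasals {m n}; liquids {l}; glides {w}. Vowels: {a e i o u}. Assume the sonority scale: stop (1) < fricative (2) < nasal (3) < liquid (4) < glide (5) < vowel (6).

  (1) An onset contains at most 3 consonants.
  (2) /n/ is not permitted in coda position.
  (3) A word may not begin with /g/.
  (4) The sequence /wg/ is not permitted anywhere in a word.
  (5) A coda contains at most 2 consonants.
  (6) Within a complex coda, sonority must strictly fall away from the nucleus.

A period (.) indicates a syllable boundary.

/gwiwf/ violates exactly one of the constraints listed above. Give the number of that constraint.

/gwiwf/: word begins with /g/.
This is a violation of constraint 3: "A word may not begin with /g/."
The remaining constraints (1, 2, 4, 5, 6) are satisfied.

3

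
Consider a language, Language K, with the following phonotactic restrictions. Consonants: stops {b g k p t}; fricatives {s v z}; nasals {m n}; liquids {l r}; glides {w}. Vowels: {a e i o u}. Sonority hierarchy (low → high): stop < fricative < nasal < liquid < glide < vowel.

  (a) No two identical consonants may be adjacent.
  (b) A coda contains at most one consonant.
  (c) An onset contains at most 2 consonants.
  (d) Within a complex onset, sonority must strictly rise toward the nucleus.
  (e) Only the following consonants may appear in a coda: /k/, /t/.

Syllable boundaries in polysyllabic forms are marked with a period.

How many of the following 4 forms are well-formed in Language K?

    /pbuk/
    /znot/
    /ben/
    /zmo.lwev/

/pbuk/ — violates constraint (d): syllable 1 onset /pb/: /p/ (stop, 1) → /b/ (stop, 1) does not rise → ill-formed
/znot/ — σ1 onset /zn/ (2→3 rises), coda /t/ ok → well-formed
/ben/ — violates constraint (e): syllable 1 coda contains /n/, which is not a licensed coda consonant → ill-formed
/zmo.lwev/ — violates constraint (e): syllable 2 coda contains /v/, which is not a licensed coda consonant → ill-formed
Well-formed: /znot/ → 1.

1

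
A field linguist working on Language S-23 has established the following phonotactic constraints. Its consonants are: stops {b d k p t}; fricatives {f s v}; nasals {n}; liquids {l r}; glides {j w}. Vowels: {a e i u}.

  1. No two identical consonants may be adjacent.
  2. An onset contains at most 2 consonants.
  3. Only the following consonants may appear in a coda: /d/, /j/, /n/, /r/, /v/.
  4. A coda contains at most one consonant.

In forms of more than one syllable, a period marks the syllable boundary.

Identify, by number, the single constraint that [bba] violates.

1

[bba]: adjacent identical consonants /bb/.
This is a violation of constraint 1: "No two identical consonants may be adjacent."
The remaining constraints (2, 3, 4) are satisfied.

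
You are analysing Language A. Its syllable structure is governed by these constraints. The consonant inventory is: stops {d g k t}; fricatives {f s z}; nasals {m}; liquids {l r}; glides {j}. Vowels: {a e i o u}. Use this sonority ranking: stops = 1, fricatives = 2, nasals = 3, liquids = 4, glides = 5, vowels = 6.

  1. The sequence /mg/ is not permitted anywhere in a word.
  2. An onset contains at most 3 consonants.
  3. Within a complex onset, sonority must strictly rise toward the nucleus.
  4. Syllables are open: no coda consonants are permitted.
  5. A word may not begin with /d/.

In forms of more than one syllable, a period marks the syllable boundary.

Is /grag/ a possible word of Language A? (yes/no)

/grag/ — violates constraint 4: syllable 1 coda /g/ has 1 consonant (> 0) → illicit

no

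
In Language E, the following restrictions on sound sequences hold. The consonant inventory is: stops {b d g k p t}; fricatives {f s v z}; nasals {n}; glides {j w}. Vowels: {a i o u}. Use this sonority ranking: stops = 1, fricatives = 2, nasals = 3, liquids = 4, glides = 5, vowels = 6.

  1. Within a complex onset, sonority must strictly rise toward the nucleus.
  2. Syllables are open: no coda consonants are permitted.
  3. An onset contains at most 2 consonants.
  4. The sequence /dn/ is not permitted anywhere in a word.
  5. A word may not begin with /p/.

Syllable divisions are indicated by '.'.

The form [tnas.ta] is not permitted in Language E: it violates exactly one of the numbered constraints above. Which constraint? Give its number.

2

[tnas.ta]: syllable 1 coda /s/ has 1 consonant (> 0).
This is a violation of constraint 2: "Syllables are open: no coda consonants are permitted."
The remaining constraints (1, 3, 4, 5) are satisfied.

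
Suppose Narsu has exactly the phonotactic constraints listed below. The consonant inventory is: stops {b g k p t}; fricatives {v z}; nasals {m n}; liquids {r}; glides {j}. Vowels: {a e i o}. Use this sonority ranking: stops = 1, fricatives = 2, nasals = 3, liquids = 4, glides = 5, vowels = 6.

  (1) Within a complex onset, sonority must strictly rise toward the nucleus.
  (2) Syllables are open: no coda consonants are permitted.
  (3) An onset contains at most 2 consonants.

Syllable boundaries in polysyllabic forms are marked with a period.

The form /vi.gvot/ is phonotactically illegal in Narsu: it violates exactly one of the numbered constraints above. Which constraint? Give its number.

2

/vi.gvot/: syllable 2 coda /t/ has 1 consonant (> 0).
This is a violation of constraint 2: "Syllables are open: no coda consonants are permitted."
The remaining constraints (1, 3) are satisfied.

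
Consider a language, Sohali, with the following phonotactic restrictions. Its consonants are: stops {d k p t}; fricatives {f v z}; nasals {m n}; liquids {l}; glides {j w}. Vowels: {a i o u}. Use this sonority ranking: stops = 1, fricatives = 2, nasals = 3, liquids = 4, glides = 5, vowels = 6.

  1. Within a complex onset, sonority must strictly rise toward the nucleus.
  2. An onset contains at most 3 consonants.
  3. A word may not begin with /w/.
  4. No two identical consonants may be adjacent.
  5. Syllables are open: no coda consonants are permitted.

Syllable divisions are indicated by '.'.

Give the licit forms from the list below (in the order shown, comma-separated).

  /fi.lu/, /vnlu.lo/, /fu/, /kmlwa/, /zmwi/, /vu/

/fi.lu/ — σ1 onset /f/, coda /∅/ ok; σ2 onset /l/, coda /∅/ ok → licit
/vnlu.lo/ — σ1 onset /vnl/ (2→3→4 rises), coda /∅/ ok; σ2 onset /l/, coda /∅/ ok → licit
/fu/ — σ1 onset /f/, coda /∅/ ok → licit
/kmlwa/ — violates constraint 2: syllable 1 onset /kmlw/ has 4 consonants (> 3) → illicit
/zmwi/ — σ1 onset /zmw/ (2→3→5 rises), coda /∅/ ok → licit
/vu/ — σ1 onset /v/, coda /∅/ ok → licit

/fi.lu/, /vnlu.lo/, /fu/, /zmwi/, /vu/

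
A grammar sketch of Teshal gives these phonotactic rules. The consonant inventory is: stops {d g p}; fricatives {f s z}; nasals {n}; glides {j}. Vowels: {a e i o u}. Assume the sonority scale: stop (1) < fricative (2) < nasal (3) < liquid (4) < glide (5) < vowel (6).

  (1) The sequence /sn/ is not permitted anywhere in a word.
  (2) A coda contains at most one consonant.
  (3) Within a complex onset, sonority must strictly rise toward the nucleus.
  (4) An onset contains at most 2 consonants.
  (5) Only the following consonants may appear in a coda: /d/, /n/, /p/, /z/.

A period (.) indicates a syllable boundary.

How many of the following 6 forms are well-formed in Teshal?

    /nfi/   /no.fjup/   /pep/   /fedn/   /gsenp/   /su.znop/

/nfi/ — violates constraint 3: syllable 1 onset /nf/: /n/ (nasal, 3) → /f/ (fricative, 2) does not rise → ill-formed
/no.fjup/ — σ1 onset /n/, coda /∅/ ok; σ2 onset /fj/ (2→5 rises), coda /p/ ok → well-formed
/pep/ — σ1 onset /p/, coda /p/ ok → well-formed
/fedn/ — violates constraint 2: syllable 1 coda /dn/ has 2 consonants (> 1) → ill-formed
/gsenp/ — violates constraint 2: syllable 1 coda /np/ has 2 consonants (> 1) → ill-formed
/su.znop/ — σ1 onset /s/, coda /∅/ ok; σ2 onset /zn/ (2→3 rises), coda /p/ ok → well-formed
Well-formed: /no.fjup/, /pep/, /su.znop/ → 3.

3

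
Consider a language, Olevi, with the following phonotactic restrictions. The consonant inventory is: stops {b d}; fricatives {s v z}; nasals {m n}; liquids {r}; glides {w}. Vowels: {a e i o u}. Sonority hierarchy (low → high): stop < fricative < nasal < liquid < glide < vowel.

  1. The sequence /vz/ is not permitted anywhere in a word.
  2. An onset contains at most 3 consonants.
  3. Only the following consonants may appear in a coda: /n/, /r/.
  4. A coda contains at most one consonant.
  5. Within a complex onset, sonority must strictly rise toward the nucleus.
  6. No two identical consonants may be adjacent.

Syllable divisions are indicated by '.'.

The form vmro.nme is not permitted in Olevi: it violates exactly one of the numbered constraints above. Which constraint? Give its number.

5

vmro.nme: syllable 2 onset /nm/: /n/ (nasal, 3) → /m/ (nasal, 3) does not rise.
This is a violation of constraint 5: "Within a complex onset, sonority must strictly rise toward the nucleus."
The remaining constraints (1, 2, 3, 4, 6) are satisfied.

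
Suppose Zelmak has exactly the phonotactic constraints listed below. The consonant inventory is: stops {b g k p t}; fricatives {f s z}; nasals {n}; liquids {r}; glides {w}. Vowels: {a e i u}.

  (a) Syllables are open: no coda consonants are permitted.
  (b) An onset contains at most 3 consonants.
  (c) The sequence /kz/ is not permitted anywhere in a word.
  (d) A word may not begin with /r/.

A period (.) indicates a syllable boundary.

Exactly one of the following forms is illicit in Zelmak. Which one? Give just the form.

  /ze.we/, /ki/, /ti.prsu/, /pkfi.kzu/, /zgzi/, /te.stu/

/pkfi.kzu/

/ze.we/ — σ1 onset /z/, coda /∅/ ok; σ2 onset /w/, coda /∅/ ok → licit
/ki/ — σ1 onset /k/, coda /∅/ ok → licit
/ti.prsu/ — σ1 onset /t/, coda /∅/ ok; σ2 onset /prs/ (3C), coda /∅/ ok → licit
/pkfi.kzu/ — violates constraint (c): contains banned sequence /kz/ → illicit
/zgzi/ — σ1 onset /zgz/ (3C), coda /∅/ ok → licit
/te.stu/ — σ1 onset /t/, coda /∅/ ok; σ2 onset /st/ (2C), coda /∅/ ok → licit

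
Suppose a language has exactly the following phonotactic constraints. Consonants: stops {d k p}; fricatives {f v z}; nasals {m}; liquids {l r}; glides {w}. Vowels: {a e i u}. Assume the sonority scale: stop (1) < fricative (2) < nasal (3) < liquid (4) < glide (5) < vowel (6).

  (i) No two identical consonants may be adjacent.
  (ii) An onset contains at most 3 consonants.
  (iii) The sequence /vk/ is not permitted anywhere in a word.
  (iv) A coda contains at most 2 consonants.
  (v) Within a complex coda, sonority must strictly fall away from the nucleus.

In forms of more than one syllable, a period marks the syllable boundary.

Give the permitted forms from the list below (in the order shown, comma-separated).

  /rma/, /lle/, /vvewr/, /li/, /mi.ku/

/rma/, /li/, /mi.ku/

/rma/ — σ1 onset /rm/ (2C), coda /∅/ ok → permitted
/lle/ — violates constraint (i): adjacent identical consonants /ll/ → not permitted
/vvewr/ — violates constraint (i): adjacent identical consonants /vv/ → not permitted
/li/ — σ1 onset /l/, coda /∅/ ok → permitted
/mi.ku/ — σ1 onset /m/, coda /∅/ ok; σ2 onset /k/, coda /∅/ ok → permitted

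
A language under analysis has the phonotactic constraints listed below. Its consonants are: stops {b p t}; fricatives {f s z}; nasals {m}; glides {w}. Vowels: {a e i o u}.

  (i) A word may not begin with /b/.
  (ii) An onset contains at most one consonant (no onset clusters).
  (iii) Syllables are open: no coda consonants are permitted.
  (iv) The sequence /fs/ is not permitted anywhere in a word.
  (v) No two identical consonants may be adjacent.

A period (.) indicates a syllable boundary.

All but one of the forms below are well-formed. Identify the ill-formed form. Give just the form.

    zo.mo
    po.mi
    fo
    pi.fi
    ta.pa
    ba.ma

ba.ma

zo.mo — σ1 onset /z/, coda /∅/ ok; σ2 onset /m/, coda /∅/ ok → well-formed
po.mi — σ1 onset /p/, coda /∅/ ok; σ2 onset /m/, coda /∅/ ok → well-formed
fo — σ1 onset /f/, coda /∅/ ok → well-formed
pi.fi — σ1 onset /p/, coda /∅/ ok; σ2 onset /f/, coda /∅/ ok → well-formed
ta.pa — σ1 onset /t/, coda /∅/ ok; σ2 onset /p/, coda /∅/ ok → well-formed
ba.ma — violates constraint (i): word begins with /b/ → ill-formed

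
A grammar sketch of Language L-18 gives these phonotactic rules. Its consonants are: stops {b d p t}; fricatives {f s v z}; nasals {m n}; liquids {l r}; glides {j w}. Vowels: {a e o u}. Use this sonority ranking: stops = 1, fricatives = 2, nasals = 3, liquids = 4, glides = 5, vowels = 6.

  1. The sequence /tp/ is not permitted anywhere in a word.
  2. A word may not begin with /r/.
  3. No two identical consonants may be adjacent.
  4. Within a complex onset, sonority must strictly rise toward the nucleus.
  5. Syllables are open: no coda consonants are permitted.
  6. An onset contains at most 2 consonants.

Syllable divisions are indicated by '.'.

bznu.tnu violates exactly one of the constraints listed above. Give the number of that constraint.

bznu.tnu: syllable 1 onset /bzn/ has 3 consonants (> 2).
This is a violation of constraint 6: "An onset contains at most 2 consonants."
The remaining constraints (1, 2, 3, 4, 5) are satisfied.

6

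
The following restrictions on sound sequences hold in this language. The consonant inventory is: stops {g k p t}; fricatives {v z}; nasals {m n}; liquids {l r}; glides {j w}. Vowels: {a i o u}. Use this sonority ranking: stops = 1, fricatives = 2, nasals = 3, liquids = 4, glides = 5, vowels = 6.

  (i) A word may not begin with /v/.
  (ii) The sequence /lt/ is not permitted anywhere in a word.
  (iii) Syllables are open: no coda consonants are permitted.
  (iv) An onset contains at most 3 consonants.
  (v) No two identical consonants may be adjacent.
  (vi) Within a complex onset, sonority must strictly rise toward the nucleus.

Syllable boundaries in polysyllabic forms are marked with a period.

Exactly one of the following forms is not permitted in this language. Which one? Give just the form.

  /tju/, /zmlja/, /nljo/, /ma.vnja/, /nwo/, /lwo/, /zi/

/tju/ — σ1 onset /tj/ (1→5 rises), coda /∅/ ok → permitted
/zmlja/ — violates constraint (iv): syllable 1 onset /zmlj/ has 4 consonants (> 3) → not permitted
/nljo/ — σ1 onset /nlj/ (3→4→5 rises), coda /∅/ ok → permitted
/ma.vnja/ — σ1 onset /m/, coda /∅/ ok; σ2 onset /vnj/ (2→3→5 rises), coda /∅/ ok → permitted
/nwo/ — σ1 onset /nw/ (3→5 rises), coda /∅/ ok → permitted
/lwo/ — σ1 onset /lw/ (4→5 rises), coda /∅/ ok → permitted
/zi/ — σ1 onset /z/, coda /∅/ ok → permitted

/zmlja/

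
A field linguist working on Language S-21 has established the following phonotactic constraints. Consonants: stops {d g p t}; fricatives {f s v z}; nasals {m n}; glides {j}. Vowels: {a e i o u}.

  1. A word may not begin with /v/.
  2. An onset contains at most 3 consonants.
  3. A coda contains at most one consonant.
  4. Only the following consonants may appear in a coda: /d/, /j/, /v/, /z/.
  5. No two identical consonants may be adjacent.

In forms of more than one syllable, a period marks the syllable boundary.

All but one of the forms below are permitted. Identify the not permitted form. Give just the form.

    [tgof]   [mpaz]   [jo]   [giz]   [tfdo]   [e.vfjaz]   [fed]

[tgof]

[tgof] — violates constraint 4: syllable 1 coda contains /f/, which is not a licensed coda consonant → not permitted
[mpaz] — σ1 onset /mp/ (2C), coda /z/ ok → permitted
[jo] — σ1 onset /j/, coda /∅/ ok → permitted
[giz] — σ1 onset /g/, coda /z/ ok → permitted
[tfdo] — σ1 onset /tfd/ (3C), coda /∅/ ok → permitted
[e.vfjaz] — σ1 onset /∅/, coda /∅/ ok; σ2 onset /vfj/ (3C), coda /z/ ok → permitted
[fed] — σ1 onset /f/, coda /d/ ok → permitted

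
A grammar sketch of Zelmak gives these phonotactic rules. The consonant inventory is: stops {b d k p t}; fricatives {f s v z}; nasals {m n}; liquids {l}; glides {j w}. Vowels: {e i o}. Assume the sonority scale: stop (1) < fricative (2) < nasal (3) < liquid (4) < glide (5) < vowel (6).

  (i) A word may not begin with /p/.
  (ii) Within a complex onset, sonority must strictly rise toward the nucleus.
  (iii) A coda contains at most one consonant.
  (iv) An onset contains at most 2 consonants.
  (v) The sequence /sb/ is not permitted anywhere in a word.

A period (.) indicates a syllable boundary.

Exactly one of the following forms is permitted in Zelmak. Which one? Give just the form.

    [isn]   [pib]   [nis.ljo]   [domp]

[nis.ljo]

[isn] — violates constraint (iii): syllable 1 coda /sn/ has 2 consonants (> 1) → not permitted
[pib] — violates constraint (i): word begins with /p/ → not permitted
[nis.ljo] — σ1 onset /n/, coda /s/ ok; σ2 onset /lj/ (4→5 rises), coda /∅/ ok → permitted
[domp] — violates constraint (iii): syllable 1 coda /mp/ has 2 consonants (> 1) → not permitted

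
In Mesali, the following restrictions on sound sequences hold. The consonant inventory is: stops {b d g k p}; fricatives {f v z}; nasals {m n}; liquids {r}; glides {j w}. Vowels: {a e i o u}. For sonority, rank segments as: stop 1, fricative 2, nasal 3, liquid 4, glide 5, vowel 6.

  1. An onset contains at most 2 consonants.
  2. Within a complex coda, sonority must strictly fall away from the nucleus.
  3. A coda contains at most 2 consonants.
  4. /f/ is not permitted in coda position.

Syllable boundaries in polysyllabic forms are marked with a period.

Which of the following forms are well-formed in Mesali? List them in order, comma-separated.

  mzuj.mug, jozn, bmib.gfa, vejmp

mzuj.mug, bmib.gfa

mzuj.mug — σ1 onset /mz/ (2C), coda /j/ ok; σ2 onset /m/, coda /g/ ok → well-formed
jozn — violates constraint 2: syllable 1 coda /zn/: /z/ (fricative, 2) → /n/ (nasal, 3) does not fall → ill-formed
bmib.gfa — σ1 onset /bm/ (2C), coda /b/ ok; σ2 onset /gf/ (2C), coda /∅/ ok → well-formed
vejmp — violates constraint 3: syllable 1 coda /jmp/ has 3 consonants (> 2) → ill-formed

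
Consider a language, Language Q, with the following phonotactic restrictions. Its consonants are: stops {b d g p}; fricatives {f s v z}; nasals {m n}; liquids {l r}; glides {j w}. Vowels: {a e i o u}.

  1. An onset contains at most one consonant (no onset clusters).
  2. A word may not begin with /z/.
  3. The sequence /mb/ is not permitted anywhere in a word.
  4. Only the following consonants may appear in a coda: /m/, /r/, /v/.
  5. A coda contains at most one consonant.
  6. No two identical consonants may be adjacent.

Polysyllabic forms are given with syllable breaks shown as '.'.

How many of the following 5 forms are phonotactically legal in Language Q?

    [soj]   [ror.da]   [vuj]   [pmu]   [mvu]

1

[soj] — violates constraint 4: syllable 1 coda contains /j/, which is not a licensed coda consonant → phonotactically illegal
[ror.da] — σ1 onset /r/, coda /r/ ok; σ2 onset /d/, coda /∅/ ok → phonotactically legal
[vuj] — violates constraint 4: syllable 1 coda contains /j/, which is not a licensed coda consonant → phonotactically illegal
[pmu] — violates constraint 1: syllable 1 onset /pm/ has 2 consonants (> 1) → phonotactically illegal
[mvu] — violates constraint 1: syllable 1 onset /mv/ has 2 consonants (> 1) → phonotactically illegal
Phonotactically legal: [ror.da] → 1.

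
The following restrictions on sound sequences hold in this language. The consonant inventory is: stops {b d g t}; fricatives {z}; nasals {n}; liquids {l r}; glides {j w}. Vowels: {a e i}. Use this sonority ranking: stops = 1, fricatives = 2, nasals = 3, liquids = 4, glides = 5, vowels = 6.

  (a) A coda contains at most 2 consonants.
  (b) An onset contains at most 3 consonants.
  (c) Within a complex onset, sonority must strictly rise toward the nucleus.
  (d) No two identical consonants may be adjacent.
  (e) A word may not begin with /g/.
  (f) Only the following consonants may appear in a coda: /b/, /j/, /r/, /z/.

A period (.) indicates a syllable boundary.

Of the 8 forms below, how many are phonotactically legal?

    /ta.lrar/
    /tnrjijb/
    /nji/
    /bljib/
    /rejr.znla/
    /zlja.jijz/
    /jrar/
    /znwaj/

/ta.lrar/ — violates constraint (c): syllable 2 onset /lr/: /l/ (liquid, 4) → /r/ (liquid, 4) does not rise → phonotactically illegal
/tnrjijb/ — violates constraint (b): syllable 1 onset /tnrj/ has 4 consonants (> 3) → phonotactically illegal
/nji/ — σ1 onset /nj/ (3→5 rises), coda /∅/ ok → phonotactically legal
/bljib/ — σ1 onset /blj/ (1→4→5 rises), coda /b/ ok → phonotactically legal
/rejr.znla/ — σ1 onset /r/, coda /jr/ (2C) ok; σ2 onset /znl/ (2→3→4 rises), coda /∅/ ok → phonotactically legal
/zlja.jijz/ — σ1 onset /zlj/ (2→4→5 rises), coda /∅/ ok; σ2 onset /j/, coda /jz/ (2C) ok → phonotactically legal
/jrar/ — violates constraint (c): syllable 1 onset /jr/: /j/ (glide, 5) → /r/ (liquid, 4) does not rise → phonotactically illegal
/znwaj/ — σ1 onset /znw/ (2→3→5 rises), coda /j/ ok → phonotactically legal
Phonotactically legal: /nji/, /bljib/, /rejr.znla/, /zlja.jijz/, /znwaj/ → 5.

5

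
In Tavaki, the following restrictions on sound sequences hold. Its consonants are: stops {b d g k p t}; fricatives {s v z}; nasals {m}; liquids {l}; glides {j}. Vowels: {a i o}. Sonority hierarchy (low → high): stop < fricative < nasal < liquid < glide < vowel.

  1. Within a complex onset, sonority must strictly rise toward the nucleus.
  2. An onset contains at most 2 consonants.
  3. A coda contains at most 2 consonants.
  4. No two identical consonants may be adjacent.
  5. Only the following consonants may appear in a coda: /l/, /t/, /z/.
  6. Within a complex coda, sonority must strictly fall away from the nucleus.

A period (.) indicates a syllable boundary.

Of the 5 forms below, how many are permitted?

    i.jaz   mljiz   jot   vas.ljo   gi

3

i.jaz — σ1 onset /∅/, coda /∅/ ok; σ2 onset /j/, coda /z/ ok → permitted
mljiz — violates constraint 2: syllable 1 onset /mlj/ has 3 consonants (> 2) → not permitted
jot — σ1 onset /j/, coda /t/ ok → permitted
vas.ljo — violates constraint 5: syllable 1 coda contains /s/, which is not a licensed coda consonant → not permitted
gi — σ1 onset /g/, coda /∅/ ok → permitted
Permitted: i.jaz, jot, gi → 3.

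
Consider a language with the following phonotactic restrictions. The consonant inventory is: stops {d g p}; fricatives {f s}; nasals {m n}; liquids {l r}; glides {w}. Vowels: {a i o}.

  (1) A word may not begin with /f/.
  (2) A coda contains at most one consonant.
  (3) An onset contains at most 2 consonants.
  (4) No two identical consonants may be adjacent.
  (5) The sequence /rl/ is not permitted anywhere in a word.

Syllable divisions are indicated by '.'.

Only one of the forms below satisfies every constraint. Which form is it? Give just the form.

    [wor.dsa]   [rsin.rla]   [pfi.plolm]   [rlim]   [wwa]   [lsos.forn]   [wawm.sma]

[wor.dsa] — σ1 onset /w/, coda /r/ ok; σ2 onset /ds/ (2C), coda /∅/ ok → well-formed
[rsin.rla] — violates constraint 5: contains banned sequence /rl/ → ill-formed
[pfi.plolm] — violates constraint 2: syllable 2 coda /lm/ has 2 consonants (> 1) → ill-formed
[rlim] — violates constraint 5: contains banned sequence /rl/ → ill-formed
[wwa] — violates constraint 4: adjacent identical consonants /ww/ → ill-formed
[lsos.forn] — violates constraint 2: syllable 2 coda /rn/ has 2 consonants (> 1) → ill-formed
[wawm.sma] — violates constraint 2: syllable 1 coda /wm/ has 2 consonants (> 1) → ill-formed

[wor.dsa]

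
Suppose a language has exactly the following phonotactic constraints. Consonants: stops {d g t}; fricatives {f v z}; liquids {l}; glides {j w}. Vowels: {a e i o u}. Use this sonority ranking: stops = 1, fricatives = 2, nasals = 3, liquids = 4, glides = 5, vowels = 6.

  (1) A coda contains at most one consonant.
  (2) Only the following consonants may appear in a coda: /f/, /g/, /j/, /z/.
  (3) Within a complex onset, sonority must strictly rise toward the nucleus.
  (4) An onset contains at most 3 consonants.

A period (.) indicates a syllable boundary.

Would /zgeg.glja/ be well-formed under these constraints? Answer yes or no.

/zgeg.glja/ — violates constraint 3: syllable 1 onset /zg/: /z/ (fricative, 2) → /g/ (stop, 1) does not rise → ill-formed

no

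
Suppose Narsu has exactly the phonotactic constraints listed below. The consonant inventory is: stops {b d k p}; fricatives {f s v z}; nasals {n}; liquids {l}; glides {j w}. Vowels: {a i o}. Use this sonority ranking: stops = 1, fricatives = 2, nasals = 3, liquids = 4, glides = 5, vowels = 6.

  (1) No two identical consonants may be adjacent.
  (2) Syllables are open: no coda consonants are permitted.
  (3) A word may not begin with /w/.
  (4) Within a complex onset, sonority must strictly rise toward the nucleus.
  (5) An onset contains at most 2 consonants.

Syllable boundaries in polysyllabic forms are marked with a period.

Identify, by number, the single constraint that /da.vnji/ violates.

5

/da.vnji/: syllable 2 onset /vnj/ has 3 consonants (> 2).
This is a violation of constraint 5: "An onset contains at most 2 consonants."
The remaining constraints (1, 2, 3, 4) are satisfied.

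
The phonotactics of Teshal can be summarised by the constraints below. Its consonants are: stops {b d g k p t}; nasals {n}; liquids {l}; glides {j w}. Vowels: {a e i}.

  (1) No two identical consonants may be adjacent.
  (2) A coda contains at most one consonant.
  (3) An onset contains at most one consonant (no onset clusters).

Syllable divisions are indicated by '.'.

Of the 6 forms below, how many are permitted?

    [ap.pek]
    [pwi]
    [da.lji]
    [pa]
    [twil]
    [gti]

[ap.pek] — violates constraint 1: adjacent identical consonants /pp/ → not permitted
[pwi] — violates constraint 3: syllable 1 onset /pw/ has 2 consonants (> 1) → not permitted
[da.lji] — violates constraint 3: syllable 2 onset /lj/ has 2 consonants (> 1) → not permitted
[pa] — σ1 onset /p/, coda /∅/ ok → permitted
[twil] — violates constraint 3: syllable 1 onset /tw/ has 2 consonants (> 1) → not permitted
[gti] — violates constraint 3: syllable 1 onset /gt/ has 2 consonants (> 1) → not permitted
Permitted: [pa] → 1.

1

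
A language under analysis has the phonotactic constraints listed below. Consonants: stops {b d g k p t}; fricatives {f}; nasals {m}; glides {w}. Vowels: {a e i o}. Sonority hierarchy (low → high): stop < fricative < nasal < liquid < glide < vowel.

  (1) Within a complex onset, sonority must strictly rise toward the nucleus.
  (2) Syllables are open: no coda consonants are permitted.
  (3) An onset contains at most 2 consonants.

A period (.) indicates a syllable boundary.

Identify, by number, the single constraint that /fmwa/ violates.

/fmwa/: syllable 1 onset /fmw/ has 3 consonants (> 2).
This is a violation of constraint 3: "An onset contains at most 2 consonants."
The remaining constraints (1, 2) are satisfied.

3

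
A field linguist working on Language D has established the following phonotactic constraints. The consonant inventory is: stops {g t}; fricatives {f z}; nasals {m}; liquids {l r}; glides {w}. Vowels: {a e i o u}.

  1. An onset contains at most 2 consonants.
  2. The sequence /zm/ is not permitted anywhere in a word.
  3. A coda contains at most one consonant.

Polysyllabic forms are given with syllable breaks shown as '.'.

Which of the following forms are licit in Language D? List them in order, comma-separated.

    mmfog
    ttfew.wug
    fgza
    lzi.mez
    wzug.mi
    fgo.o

mmfog — violates constraint 1: syllable 1 onset /mmf/ has 3 consonants (> 2) → illicit
ttfew.wug — violates constraint 1: syllable 1 onset /ttf/ has 3 consonants (> 2) → illicit
fgza — violates constraint 1: syllable 1 onset /fgz/ has 3 consonants (> 2) → illicit
lzi.mez — σ1 onset /lz/ (2C), coda /∅/ ok; σ2 onset /m/, coda /z/ ok → licit
wzug.mi — σ1 onset /wz/ (2C), coda /g/ ok; σ2 onset /m/, coda /∅/ ok → licit
fgo.o — σ1 onset /fg/ (2C), coda /∅/ ok; σ2 onset /∅/, coda /∅/ ok → licit

lzi.mez, wzug.mi, fgo.o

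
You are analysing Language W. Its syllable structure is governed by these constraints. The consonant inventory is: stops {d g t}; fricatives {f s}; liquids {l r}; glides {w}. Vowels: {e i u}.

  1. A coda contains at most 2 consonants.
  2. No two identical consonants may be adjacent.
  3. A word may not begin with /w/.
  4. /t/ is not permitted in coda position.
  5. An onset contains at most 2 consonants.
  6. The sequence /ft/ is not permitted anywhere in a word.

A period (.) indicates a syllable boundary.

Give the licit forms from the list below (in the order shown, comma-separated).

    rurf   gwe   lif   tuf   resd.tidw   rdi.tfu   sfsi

rurf — σ1 onset /r/, coda /rf/ (2C) ok → licit
gwe — σ1 onset /gw/ (2C), coda /∅/ ok → licit
lif — σ1 onset /l/, coda /f/ ok → licit
tuf — σ1 onset /t/, coda /f/ ok → licit
resd.tidw — σ1 onset /r/, coda /sd/ (2C) ok; σ2 onset /t/, coda /dw/ (2C) ok → licit
rdi.tfu — σ1 onset /rd/ (2C), coda /∅/ ok; σ2 onset /tf/ (2C), coda /∅/ ok → licit
sfsi — violates constraint 5: syllable 1 onset /sfs/ has 3 consonants (> 2) → illicit

rurf, gwe, lif, tuf, resd.tidw, rdi.tfu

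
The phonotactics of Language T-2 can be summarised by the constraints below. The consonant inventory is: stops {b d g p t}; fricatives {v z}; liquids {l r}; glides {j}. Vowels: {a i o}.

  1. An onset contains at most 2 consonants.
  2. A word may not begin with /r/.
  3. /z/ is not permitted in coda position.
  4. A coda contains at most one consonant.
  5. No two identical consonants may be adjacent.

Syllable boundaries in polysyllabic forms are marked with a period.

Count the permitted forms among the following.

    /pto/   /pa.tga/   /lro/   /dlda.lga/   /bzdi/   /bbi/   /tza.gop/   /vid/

/pto/ — σ1 onset /pt/ (2C), coda /∅/ ok → permitted
/pa.tga/ — σ1 onset /p/, coda /∅/ ok; σ2 onset /tg/ (2C), coda /∅/ ok → permitted
/lro/ — σ1 onset /lr/ (2C), coda /∅/ ok → permitted
/dlda.lga/ — violates constraint 1: syllable 1 onset /dld/ has 3 consonants (> 2) → not permitted
/bzdi/ — violates constraint 1: syllable 1 onset /bzd/ has 3 consonants (> 2) → not permitted
/bbi/ — violates constraint 5: adjacent identical consonants /bb/ → not permitted
/tza.gop/ — σ1 onset /tz/ (2C), coda /∅/ ok; σ2 onset /g/, coda /p/ ok → permitted
/vid/ — σ1 onset /v/, coda /d/ ok → permitted
Permitted: /pto/, /pa.tga/, /lro/, /tza.gop/, /vid/ → 5.

5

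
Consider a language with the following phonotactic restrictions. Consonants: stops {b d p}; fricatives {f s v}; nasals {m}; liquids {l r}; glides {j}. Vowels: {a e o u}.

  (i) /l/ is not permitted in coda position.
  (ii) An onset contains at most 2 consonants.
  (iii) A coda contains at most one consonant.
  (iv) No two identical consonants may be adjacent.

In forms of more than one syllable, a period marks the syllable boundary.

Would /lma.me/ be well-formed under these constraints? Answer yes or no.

yes

/lma.me/ — σ1 onset /lm/ (2C), coda /∅/ ok; σ2 onset /m/, coda /∅/ ok → well-formed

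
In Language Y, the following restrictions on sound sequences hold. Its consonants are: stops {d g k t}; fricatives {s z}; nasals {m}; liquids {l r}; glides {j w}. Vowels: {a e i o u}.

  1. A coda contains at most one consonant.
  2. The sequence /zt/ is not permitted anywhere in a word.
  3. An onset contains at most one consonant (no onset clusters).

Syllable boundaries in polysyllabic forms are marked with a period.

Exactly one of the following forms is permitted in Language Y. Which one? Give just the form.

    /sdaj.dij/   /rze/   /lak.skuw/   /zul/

/sdaj.dij/ — violates constraint 3: syllable 1 onset /sd/ has 2 consonants (> 1) → not permitted
/rze/ — violates constraint 3: syllable 1 onset /rz/ has 2 consonants (> 1) → not permitted
/lak.skuw/ — violates constraint 3: syllable 2 onset /sk/ has 2 consonants (> 1) → not permitted
/zul/ — σ1 onset /z/, coda /l/ ok → permitted

/zul/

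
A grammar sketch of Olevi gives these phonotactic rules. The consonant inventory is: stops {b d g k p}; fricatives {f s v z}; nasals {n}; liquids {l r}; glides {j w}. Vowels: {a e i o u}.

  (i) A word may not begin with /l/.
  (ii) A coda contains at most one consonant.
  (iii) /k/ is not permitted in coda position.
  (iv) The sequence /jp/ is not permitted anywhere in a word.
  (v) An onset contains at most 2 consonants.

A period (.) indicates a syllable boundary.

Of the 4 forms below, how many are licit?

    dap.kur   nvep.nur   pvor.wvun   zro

dap.kur — σ1 onset /d/, coda /p/ ok; σ2 onset /k/, coda /r/ ok → licit
nvep.nur — σ1 onset /nv/ (2C), coda /p/ ok; σ2 onset /n/, coda /r/ ok → licit
pvor.wvun — σ1 onset /pv/ (2C), coda /r/ ok; σ2 onset /wv/ (2C), coda /n/ ok → licit
zro — σ1 onset /zr/ (2C), coda /∅/ ok → licit
Licit: dap.kur, nvep.nur, pvor.wvun, zro → 4.

4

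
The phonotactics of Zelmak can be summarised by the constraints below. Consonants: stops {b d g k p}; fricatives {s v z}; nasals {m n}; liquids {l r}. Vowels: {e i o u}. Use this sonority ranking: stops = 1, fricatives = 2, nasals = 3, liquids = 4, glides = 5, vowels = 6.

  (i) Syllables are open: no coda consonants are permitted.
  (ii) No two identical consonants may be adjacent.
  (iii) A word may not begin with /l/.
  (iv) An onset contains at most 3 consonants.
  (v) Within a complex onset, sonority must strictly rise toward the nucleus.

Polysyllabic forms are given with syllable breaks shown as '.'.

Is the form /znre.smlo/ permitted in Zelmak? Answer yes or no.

yes

/znre.smlo/ — σ1 onset /znr/ (2→3→4 rises), coda /∅/ ok; σ2 onset /sml/ (2→3→4 rises), coda /∅/ ok → permitted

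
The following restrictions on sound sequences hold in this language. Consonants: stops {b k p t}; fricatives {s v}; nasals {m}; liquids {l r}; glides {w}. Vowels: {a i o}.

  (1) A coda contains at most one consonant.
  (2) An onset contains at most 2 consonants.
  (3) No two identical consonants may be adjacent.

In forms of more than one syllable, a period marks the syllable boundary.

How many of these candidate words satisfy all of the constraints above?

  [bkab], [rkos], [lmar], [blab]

[bkab] — σ1 onset /bk/ (2C), coda /b/ ok → phonotactically legal
[rkos] — σ1 onset /rk/ (2C), coda /s/ ok → phonotactically legal
[lmar] — σ1 onset /lm/ (2C), coda /r/ ok → phonotactically legal
[blab] — σ1 onset /bl/ (2C), coda /b/ ok → phonotactically legal
Phonotactically legal: [bkab], [rkos], [lmar], [blab] → 4.

4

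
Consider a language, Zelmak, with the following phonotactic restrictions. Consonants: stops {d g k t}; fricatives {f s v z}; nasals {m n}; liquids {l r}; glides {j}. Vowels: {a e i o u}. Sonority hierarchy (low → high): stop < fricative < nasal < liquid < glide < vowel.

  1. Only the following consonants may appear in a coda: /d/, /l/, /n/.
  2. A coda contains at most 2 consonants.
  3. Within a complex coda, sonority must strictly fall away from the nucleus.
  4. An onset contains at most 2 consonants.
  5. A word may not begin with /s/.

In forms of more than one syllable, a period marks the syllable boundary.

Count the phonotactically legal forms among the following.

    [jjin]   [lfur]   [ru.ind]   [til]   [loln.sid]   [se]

[jjin] — σ1 onset /jj/ (2C), coda /n/ ok → phonotactically legal
[lfur] — violates constraint 1: syllable 1 coda contains /r/, which is not a licensed coda consonant → phonotactically illegal
[ru.ind] — σ1 onset /r/, coda /∅/ ok; σ2 onset /∅/, coda /nd/ (3→1 falls) ok → phonotactically legal
[til] — σ1 onset /t/, coda /l/ ok → phonotactically legal
[loln.sid] — σ1 onset /l/, coda /ln/ (4→3 falls) ok; σ2 onset /s/, coda /d/ ok → phonotactically legal
[se] — violates constraint 5: word begins with /s/ → phonotactically illegal
Phonotactically legal: [jjin], [ru.ind], [til], [loln.sid] → 4.

4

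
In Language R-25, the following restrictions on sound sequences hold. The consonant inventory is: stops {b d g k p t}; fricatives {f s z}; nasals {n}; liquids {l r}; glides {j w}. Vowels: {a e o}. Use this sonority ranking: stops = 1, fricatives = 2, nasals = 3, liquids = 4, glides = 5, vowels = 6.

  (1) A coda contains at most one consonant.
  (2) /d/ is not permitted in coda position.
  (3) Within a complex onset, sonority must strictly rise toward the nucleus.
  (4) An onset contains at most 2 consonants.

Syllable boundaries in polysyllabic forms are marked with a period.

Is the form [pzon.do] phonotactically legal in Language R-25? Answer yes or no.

[pzon.do] — σ1 onset /pz/ (1→2 rises), coda /n/ ok; σ2 onset /d/, coda /∅/ ok → phonotactically legal

yes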